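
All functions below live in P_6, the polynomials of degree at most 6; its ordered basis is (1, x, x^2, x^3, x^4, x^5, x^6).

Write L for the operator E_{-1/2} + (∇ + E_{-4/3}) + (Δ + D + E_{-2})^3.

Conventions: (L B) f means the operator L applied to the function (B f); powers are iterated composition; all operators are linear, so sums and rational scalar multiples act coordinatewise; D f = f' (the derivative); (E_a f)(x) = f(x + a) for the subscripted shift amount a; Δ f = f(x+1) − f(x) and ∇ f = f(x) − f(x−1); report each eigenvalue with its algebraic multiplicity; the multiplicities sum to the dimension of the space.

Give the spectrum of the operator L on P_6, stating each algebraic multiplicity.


image of 1: 3
image of x: 3x - 5/6
image of x^2: 3x^2 - (5/3)x + 577/36
image of x^3: 3x^3 - (5/2)x^2 + (577/12)x - 4859/216
image of x^4: 3x^4 - (10/3)x^3 + (577/6)x^2 - (4859/54)x + 652177/1296
image of x^5: 3x^5 - (25/6)x^4 + (2885/18)x^3 - (24295/108)x^2 + (3260885/1296)x - 17078003/7776
image of x^6: 3x^6 - 5x^5 + (2885/12)x^4 - (24295/54)x^3 + (3260885/432)x^2 - (17078003/1296)x + 1028281177/46656
the matrix is upper triangular; its diagonal is (3, 3, 3, 3, 3, 3, 3)
for a triangular matrix the eigenvalues are the diagonal entries, with algebraic multiplicity their repetition count

λ = 3 (multiplicity 7)


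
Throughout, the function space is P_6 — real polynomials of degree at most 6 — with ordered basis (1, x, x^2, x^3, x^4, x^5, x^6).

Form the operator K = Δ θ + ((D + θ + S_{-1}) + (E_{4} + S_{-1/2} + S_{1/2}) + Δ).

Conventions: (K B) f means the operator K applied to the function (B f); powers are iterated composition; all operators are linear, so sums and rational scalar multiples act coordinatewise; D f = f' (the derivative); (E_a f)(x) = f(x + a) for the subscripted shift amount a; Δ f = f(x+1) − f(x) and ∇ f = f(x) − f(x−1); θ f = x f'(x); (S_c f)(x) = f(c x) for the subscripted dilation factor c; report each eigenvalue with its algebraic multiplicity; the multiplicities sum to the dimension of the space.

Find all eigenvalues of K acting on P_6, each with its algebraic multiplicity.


λ = 1 (multiplicity 1), λ = 3 (multiplicity 1), λ = 4 (multiplicity 1), λ = 9/2 (multiplicity 1), λ = 5 (multiplicity 1), λ = 49/8 (multiplicity 1), λ = 257/32 (multiplicity 1)

image of 1: 4
image of x: x + 7
image of x^2: (9/2)x^2 + 16x + 19
image of x^3: 3x^3 + 27x^2 + 60x + 68
image of x^4: (49/8)x^4 + 40x^3 + 126x^2 + 276x + 261
image of x^5: 5x^5 + 55x^4 + 220x^3 + 700x^2 + 1310x + 1030
image of x^6: (257/32)x^6 + 72x^5 + 345x^4 + 1420x^3 + 3945x^2 + 6186x + 4103
the matrix is upper triangular; its diagonal is (4, 1, 9/2, 3, 49/8, 5, 257/32)
for a triangular matrix the eigenvalues are the diagonal entries, with algebraic multiplicity their repetition count


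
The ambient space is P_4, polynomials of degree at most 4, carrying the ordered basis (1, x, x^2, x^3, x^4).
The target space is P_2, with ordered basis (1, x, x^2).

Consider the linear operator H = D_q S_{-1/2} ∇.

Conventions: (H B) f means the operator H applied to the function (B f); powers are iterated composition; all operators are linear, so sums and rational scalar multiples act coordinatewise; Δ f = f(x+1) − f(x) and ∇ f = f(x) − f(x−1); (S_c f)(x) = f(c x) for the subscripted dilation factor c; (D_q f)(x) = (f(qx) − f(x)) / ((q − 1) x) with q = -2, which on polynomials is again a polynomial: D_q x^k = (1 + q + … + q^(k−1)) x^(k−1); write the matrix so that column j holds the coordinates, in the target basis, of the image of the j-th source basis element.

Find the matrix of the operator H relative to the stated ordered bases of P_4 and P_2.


the matrix is [[0, 0, -1, 3/2, -2]; [0, 0, 0, -3/4, 3/2]; [0, 0, 0, 0, -3/2]] (rows listed top to bottom)

image of 1: 0
image of x: 0
image of x^2: -1
image of x^3: -(3/4)x + 3/2
image of x^4: -(3/2)x^2 + (3/2)x - 2
each image's coordinates form column j of the matrix


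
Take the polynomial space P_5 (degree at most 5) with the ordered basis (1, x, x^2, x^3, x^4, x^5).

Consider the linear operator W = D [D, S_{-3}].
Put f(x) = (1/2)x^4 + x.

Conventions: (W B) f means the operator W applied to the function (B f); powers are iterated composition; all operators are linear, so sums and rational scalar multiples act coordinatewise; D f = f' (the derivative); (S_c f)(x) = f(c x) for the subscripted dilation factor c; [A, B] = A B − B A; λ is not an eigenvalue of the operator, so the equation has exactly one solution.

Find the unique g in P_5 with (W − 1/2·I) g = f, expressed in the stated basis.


the result is g(x) = -x^4 - 2592x^2 - 2x - 124416

write g with unknown coordinates in the stated basis and equate coefficients in (W − 1/2·I) g = f
solving from the highest basis element down gives g = -x^4 - 2592x^2 - 2x - 124416
check: W g = -1296x^2 - 62208
so W g − 1/2·g = (1/2)x^4 + x = f ✓


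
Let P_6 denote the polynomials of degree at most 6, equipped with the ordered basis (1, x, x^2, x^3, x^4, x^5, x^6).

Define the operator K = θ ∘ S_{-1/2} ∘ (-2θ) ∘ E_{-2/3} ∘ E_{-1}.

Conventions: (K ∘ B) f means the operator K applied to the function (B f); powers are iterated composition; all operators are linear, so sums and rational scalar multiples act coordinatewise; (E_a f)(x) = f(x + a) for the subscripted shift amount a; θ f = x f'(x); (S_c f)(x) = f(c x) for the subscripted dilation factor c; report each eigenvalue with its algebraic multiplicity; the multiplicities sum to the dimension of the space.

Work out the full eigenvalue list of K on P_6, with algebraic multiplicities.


image of 1: 0
image of x: x
image of x^2: -2x^2 - (10/3)x
image of x^3: (9/4)x^3 + 10x^2 + (25/3)x
image of x^4: -2x^4 - 15x^3 - (100/3)x^2 - (500/27)x
image of x^5: (25/16)x^5 + (50/3)x^4 + (125/2)x^3 + (2500/27)x^2 + (3125/81)x
image of x^6: -(9/8)x^6 - (125/8)x^5 - (250/3)x^4 - (625/3)x^3 - (6250/27)x^2 - (6250/81)x
the matrix is upper triangular; its diagonal is (0, 1, -2, 9/4, -2, 25/16, -9/8)
for a triangular matrix the eigenvalues are the diagonal entries, with algebraic multiplicity their repetition count

λ = -2 (multiplicity 2), λ = -9/8 (multiplicity 1), λ = 0 (multiplicity 1), λ = 1 (multiplicity 1), λ = 25/16 (multiplicity 1), λ = 9/4 (multiplicity 1)


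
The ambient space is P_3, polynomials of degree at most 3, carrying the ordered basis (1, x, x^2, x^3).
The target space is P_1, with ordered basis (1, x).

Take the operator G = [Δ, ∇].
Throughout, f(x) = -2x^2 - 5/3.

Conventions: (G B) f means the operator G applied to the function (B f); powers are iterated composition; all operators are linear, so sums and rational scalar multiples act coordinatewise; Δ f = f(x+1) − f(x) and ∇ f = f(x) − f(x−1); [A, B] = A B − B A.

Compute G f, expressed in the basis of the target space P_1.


g(x) = 0

∇ f = -4x + 2
Δ ∇ f = -4
Δ f = -4x - 2
∇ Δ f = -4
[Δ, ∇] f = 0


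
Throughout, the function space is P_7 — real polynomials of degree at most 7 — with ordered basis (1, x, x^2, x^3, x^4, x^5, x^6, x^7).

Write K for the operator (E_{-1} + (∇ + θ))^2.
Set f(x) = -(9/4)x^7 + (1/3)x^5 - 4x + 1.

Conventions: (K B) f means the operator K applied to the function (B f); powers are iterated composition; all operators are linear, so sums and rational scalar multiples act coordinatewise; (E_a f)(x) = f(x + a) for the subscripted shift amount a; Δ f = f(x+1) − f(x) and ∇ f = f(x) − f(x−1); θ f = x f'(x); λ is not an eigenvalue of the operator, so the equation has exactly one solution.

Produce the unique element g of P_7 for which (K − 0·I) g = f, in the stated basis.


the image equals g(x) = -(9/256)x^7 + (1/108)x^5 - x + 1

write g with unknown coordinates in the stated basis and equate coefficients in (K − 0·I) g = f
solving from the highest basis element down gives g = -(9/256)x^7 + (1/108)x^5 - x + 1
check: K g = -(9/4)x^7 + (1/3)x^5 - 4x + 1
so K g − 0·g = -(9/4)x^7 + (1/3)x^5 - 4x + 1 = f ✓


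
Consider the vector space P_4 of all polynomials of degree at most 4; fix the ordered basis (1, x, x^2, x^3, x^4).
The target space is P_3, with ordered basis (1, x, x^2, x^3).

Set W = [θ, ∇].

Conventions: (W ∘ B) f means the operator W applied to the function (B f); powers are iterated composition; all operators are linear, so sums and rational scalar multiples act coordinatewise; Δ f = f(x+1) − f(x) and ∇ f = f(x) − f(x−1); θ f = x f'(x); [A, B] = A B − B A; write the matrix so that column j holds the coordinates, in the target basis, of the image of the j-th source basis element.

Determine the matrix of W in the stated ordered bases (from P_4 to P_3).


image of 1: 0
image of x: -1
image of x^2: -2x + 2
image of x^3: -3x^2 + 6x - 3
image of x^4: -4x^3 + 12x^2 - 12x + 4
each image's coordinates form column j of the matrix

the matrix is [[0, -1, 2, -3, 4]; [0, 0, -2, 6, -12]; [0, 0, 0, -3, 12]; [0, 0, 0, 0, -4]] (rows listed top to bottom)


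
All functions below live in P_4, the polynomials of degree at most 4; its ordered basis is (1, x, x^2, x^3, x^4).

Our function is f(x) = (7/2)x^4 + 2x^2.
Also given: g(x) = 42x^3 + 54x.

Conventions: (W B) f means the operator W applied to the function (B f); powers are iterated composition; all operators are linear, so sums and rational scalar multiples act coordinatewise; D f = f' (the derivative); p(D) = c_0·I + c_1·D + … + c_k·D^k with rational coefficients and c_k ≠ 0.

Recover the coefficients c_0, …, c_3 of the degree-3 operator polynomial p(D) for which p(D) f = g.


p(D) = 3·D + (1/2)·D^3, i.e. c_0 = 0, c_1 = 3, c_2 = 0, c_3 = 1/2

D^0 f = (7/2)x^4 + 2x^2
D^1 f = 14x^3 + 4x
D^2 f = 42x^2 + 4
D^3 f = 84x
matching coefficients of g against c_0 f + c_1 Df + … from the top degree down determines the c_i
solution: c_0 = 0, c_1 = 3, c_2 = 0, c_3 = 1/2


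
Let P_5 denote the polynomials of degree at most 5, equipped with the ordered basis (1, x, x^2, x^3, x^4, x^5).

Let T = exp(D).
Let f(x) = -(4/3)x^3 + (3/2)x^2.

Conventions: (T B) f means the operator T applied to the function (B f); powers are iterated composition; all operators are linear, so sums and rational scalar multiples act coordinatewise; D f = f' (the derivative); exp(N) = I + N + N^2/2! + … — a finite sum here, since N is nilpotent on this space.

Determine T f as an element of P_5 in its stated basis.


order-1 term: -4x^2 + 3x
order-2 term: -4x + 3/2
order-3 term: -4/3
the series for exp(D) f terminates at order 3
exp(D) f = -(4/3)x^3 - (5/2)x^2 - x + 1/6

g(x) = -(4/3)x^3 - (5/2)x^2 - x + 1/6


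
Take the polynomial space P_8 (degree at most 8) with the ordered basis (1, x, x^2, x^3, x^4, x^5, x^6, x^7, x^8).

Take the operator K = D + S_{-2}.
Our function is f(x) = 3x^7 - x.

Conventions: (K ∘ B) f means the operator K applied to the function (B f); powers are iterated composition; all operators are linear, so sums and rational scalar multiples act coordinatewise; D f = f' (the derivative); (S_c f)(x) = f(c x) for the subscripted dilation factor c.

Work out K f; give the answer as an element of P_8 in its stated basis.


the image equals g(x) = -384x^7 + 21x^6 + 2x - 1

D f = 21x^6 - 1
S_{-2} f = -384x^7 + 2x
(D + S_{-2}) f = -384x^7 + 21x^6 + 2x - 1


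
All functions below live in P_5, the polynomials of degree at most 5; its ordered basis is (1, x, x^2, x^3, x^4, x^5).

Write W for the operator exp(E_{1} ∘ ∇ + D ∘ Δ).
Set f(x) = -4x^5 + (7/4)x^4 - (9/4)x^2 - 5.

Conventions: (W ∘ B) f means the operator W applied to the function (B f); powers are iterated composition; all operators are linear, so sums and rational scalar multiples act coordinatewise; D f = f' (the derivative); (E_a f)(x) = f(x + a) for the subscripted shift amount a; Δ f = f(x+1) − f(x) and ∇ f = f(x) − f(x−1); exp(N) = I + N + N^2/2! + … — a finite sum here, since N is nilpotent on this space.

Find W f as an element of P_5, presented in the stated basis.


g(x) = -4x^5 - (73/4)x^4 - 153x^3 - (2081/4)x^2 - (2493/2)x - 5299/4

order-1 term: -20x^4 - 113x^3 - (257/2)x^2 - (153/2)x - 22
order-2 term: -40x^3 - (699/2)x^2 - 797x - 507
order-3 term: -40x^2 - 353x - 1337/2
order-4 term: -20x - 473/4
order-5 term: -4
the series for exp(E_{1} ∘ ∇ + D ∘ Δ) f terminates at order 5
exp(E_{1} ∘ ∇ + D ∘ Δ) f = -4x^5 - (73/4)x^4 - 153x^3 - (2081/4)x^2 - (2493/2)x - 5299/4


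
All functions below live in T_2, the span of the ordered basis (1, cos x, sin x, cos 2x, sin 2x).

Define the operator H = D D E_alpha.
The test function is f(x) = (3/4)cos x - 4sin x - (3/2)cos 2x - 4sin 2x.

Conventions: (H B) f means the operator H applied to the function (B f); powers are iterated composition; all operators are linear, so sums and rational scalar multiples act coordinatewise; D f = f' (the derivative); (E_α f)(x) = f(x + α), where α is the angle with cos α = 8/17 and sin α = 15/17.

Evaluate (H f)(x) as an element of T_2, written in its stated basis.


E_alpha f = -(54/17)cos x - (173/68)sin x - (1437/578)cos 2x + (1004/289)sin 2x
D E_alpha f = -(173/68)cos x + (54/17)sin x + (2008/289)cos 2x + (1437/289)sin 2x
D D E_alpha f = (54/17)cos x + (173/68)sin x + (2874/289)cos 2x - (4016/289)sin 2x

the result is g(x) = (54/17)cos x + (173/68)sin x + (2874/289)cos 2x - (4016/289)sin 2x


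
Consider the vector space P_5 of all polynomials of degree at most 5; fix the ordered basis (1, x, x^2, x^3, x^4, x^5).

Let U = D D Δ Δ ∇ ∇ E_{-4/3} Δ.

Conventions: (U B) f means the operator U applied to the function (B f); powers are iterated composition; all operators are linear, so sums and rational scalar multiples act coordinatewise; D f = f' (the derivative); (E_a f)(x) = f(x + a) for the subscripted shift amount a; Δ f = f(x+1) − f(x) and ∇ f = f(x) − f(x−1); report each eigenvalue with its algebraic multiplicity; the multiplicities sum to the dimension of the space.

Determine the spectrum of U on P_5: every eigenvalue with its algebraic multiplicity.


image of 1: 0
image of x: 0
image of x^2: 0
image of x^3: 0
image of x^4: 0
image of x^5: 0
the matrix is upper triangular; its diagonal is (0, 0, 0, 0, 0, 0)
for a triangular matrix the eigenvalues are the diagonal entries, with algebraic multiplicity their repetition count

λ = 0 (multiplicity 6)


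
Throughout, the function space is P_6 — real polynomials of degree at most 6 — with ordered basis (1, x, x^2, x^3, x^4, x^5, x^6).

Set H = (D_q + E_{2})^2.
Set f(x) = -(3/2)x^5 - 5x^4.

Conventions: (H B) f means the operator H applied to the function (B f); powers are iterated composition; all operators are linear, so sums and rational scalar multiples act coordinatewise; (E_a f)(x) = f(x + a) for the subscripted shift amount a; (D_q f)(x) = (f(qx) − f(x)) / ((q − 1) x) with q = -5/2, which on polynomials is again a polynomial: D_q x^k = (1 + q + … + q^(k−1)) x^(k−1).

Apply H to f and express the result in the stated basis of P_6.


the result is g(x) = -(3/2)x^5 - (1913/16)x^4 + (18799/256)x^3 - (75047/32)x^2 - (7081/2)x - 6675/2

D_q f = -(1353/32)x^4 + (435/8)x^3
E_{2} f = -(3/2)x^5 - 20x^4 - 100x^3 - 240x^2 - 280x - 128
(D_q + E_{2}) f = -(3/2)x^5 - (1993/32)x^4 - (365/8)x^3 - 240x^2 - 280x - 128
D_q (D_q + E_{2}) f = -(1353/32)x^4 + (173391/256)x^3 - (6935/32)x^2 + 360x - 280
E_{2} (D_q + E_{2}) f = -(3/2)x^5 - (2473/32)x^4 - (4831/8)x^3 - (4257/2)x^2 - (7801/2)x - 6115/2
(D_q + E_{2}) (D_q + E_{2}) f = -(3/2)x^5 - (1913/16)x^4 + (18799/256)x^3 - (75047/32)x^2 - (7081/2)x - 6675/2


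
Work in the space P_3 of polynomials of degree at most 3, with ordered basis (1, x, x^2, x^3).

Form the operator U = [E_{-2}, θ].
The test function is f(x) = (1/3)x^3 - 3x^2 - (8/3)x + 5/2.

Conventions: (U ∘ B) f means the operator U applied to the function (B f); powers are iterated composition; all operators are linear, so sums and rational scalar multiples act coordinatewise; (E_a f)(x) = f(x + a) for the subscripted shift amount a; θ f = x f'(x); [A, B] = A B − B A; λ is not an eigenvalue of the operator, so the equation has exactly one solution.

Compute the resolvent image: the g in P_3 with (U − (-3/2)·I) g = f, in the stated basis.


the result is g(x) = (2/9)x^3 - (10/9)x^2 - (224/27)x + 7/81

write g with unknown coordinates in the stated basis and equate coefficients in (U − (-3/2)·I) g = f
solving from the highest basis element down gives g = (2/9)x^3 - (10/9)x^2 - (224/27)x + 7/81
check: U g = -(4/3)x^2 + (88/9)x + 64/27
so U g − (-3/2)·g = (1/3)x^3 - 3x^2 - (8/3)x + 5/2 = f ✓


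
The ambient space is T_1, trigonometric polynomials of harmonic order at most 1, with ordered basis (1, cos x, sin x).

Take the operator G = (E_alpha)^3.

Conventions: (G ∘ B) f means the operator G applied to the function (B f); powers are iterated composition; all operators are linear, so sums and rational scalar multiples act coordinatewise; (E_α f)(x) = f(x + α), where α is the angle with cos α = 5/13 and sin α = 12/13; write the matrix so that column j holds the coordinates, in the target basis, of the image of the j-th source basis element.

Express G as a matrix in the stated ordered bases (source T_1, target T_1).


image of 1: 1
image of cos x: -(2035/2197)cos x + (828/2197)sin x
image of sin x: -(828/2197)cos x - (2035/2197)sin x
each image's coordinates form column j of the matrix

the matrix is [[1, 0, 0]; [0, -2035/2197, -828/2197]; [0, 828/2197, -2035/2197]] (rows listed top to bottom)


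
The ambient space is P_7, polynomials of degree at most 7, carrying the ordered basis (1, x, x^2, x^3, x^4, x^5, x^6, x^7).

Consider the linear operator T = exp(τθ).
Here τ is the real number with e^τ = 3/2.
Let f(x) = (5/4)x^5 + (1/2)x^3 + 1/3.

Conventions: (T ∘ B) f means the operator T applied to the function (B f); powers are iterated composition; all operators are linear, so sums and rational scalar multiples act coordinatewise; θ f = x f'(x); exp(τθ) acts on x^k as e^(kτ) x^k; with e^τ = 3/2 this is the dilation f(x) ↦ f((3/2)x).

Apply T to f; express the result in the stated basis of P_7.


exp(τθ) x^k = e^(kτ) x^k; with e^τ = 3/2 this sends x^k to (3/2)^k x^k
x^3 ↦ 27/8 x^3
x^5 ↦ 243/32 x^5
applying this coordinatewise to f: exp(τθ) f = (1215/128)x^5 + (27/16)x^3 + 1/3

g(x) = (1215/128)x^5 + (27/16)x^3 + 1/3


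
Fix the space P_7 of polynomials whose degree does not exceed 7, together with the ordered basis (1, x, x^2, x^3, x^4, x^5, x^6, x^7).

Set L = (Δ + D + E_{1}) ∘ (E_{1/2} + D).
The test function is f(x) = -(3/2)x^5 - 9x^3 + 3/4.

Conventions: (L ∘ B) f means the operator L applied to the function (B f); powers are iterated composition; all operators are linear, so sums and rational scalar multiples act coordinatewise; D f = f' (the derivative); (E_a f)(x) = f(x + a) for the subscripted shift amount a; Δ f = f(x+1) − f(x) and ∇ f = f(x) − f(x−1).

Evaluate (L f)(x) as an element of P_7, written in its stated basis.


the result is g(x) = -(3/2)x^5 - (135/4)x^4 - (711/4)x^3 - (2577/8)x^2 - (14175/32)x - 10101/64

E_{1/2} f = -(3/2)x^5 - (15/4)x^4 - (51/4)x^3 - (123/8)x^2 - (231/32)x - 27/64
D f = -(15/2)x^4 - 27x^2
(E_{1/2} + D) f = -(3/2)x^5 - (45/4)x^4 - (51/4)x^3 - (339/8)x^2 - (231/32)x - 27/64
Δ (E_{1/2} + D) f = -(15/2)x^4 - 60x^3 - (483/4)x^2 - (351/2)x - 2403/32
D (E_{1/2} + D) f = -(15/2)x^4 - 45x^3 - (153/4)x^2 - (339/4)x - 231/32
E_{1} (E_{1/2} + D) f = -(3/2)x^5 - (75/4)x^4 - (291/4)x^3 - (1305/8)x^2 - (5847/32)x - 4833/64
(Δ + D + E_{1}) (E_{1/2} + D) f = -(3/2)x^5 - (135/4)x^4 - (711/4)x^3 - (2577/8)x^2 - (14175/32)x - 10101/64


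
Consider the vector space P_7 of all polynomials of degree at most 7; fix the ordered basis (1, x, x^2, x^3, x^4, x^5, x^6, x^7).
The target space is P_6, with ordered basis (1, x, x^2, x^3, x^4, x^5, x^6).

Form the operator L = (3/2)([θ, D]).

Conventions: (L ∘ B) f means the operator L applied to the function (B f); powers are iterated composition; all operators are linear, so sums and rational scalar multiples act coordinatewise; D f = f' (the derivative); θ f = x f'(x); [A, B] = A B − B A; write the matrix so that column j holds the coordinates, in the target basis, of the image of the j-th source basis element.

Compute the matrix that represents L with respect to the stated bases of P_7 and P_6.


the matrix is [[0, -3/2, 0, 0, 0, 0, 0, 0]; [0, 0, -3, 0, 0, 0, 0, 0]; [0, 0, 0, -9/2, 0, 0, 0, 0]; [0, 0, 0, 0, -6, 0, 0, 0]; [0, 0, 0, 0, 0, -15/2, 0, 0]; [0, 0, 0, 0, 0, 0, -9, 0]; [0, 0, 0, 0, 0, 0, 0, -21/2]] (rows listed top to bottom)

image of 1: 0
image of x: -3/2
image of x^2: -3x
image of x^3: -(9/2)x^2
image of x^4: -6x^3
image of x^5: -(15/2)x^4
image of x^6: -9x^5
image of x^7: -(21/2)x^6
each image's coordinates form column j of the matrix


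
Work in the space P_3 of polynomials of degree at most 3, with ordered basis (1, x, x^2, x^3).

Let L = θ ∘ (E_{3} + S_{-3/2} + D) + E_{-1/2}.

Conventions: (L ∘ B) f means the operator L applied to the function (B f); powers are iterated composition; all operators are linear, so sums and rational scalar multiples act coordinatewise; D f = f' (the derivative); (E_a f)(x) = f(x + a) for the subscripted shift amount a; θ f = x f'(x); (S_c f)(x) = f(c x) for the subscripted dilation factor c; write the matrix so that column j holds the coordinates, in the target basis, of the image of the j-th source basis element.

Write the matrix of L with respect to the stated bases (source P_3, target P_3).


the matrix is [[1, -1/2, 1/4, -1/8]; [0, 1/2, 7, 111/4]; [0, 0, 15/2, 45/2]; [0, 0, 0, -49/8]] (rows listed top to bottom)

image of 1: 1
image of x: (1/2)x - 1/2
image of x^2: (15/2)x^2 + 7x + 1/4
image of x^3: -(49/8)x^3 + (45/2)x^2 + (111/4)x - 1/8
each image's coordinates form column j of the matrix


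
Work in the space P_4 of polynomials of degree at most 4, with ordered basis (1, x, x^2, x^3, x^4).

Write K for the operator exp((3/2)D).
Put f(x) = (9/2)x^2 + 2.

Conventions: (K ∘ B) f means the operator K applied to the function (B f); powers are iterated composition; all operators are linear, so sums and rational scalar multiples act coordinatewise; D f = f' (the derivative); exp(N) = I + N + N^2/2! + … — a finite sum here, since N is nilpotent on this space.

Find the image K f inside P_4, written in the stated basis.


the image equals g(x) = (9/2)x^2 + (27/2)x + 97/8

order-1 term: (27/2)x
order-2 term: 81/8
the series for exp((3/2)D) f terminates at order 2
exp((3/2)D) f = (9/2)x^2 + (27/2)x + 97/8


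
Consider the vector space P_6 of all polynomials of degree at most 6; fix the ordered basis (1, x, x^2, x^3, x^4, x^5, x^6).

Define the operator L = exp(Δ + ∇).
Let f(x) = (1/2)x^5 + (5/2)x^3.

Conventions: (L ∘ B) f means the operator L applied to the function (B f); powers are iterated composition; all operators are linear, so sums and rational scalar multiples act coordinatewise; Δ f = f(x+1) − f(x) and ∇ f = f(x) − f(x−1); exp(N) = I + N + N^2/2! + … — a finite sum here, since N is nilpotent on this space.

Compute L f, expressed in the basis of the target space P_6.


order-1 term: 5x^4 + 25x^2 + 6
order-2 term: 20x^3 + 70x
order-3 term: 40x^2 + 60
order-4 term: 40x
order-5 term: 16
the series for exp(Δ + ∇) f terminates at order 5
exp(Δ + ∇) f = (1/2)x^5 + 5x^4 + (45/2)x^3 + 65x^2 + 110x + 82

the result is g(x) = (1/2)x^5 + 5x^4 + (45/2)x^3 + 65x^2 + 110x + 82


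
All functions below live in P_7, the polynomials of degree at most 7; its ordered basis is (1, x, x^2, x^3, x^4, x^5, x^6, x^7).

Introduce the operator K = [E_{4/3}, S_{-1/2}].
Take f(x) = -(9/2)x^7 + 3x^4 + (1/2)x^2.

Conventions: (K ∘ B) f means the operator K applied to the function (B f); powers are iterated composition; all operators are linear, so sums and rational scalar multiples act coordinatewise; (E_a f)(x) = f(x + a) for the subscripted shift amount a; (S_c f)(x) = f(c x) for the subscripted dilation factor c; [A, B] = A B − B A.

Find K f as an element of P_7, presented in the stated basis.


the image equals g(x) = (63/64)x^6 - (63/16)x^5 + (105/4)x^4 - (166/3)x^3 + (290/3)x^2 - (631/9)x + 1978/81

S_{-1/2} f = (9/256)x^7 + (3/16)x^4 + (1/8)x^2
E_{4/3} S_{-1/2} f = (9/256)x^7 + (21/64)x^6 + (21/16)x^5 + (149/48)x^4 + (44/9)x^3 + (377/72)x^2 + (283/81)x + 262/243
E_{4/3} f = -(9/2)x^7 - 42x^6 - 168x^5 - (1111/3)x^4 - (4336/9)x^3 - (6583/18)x^2 - (11924/81)x - 5672/243
S_{-1/2} E_{4/3} f = (9/256)x^7 - (21/32)x^6 + (21/4)x^5 - (1111/48)x^4 + (542/9)x^3 - (6583/72)x^2 + (5962/81)x - 5672/243
[E_{4/3}, S_{-1/2}] f = (63/64)x^6 - (63/16)x^5 + (105/4)x^4 - (166/3)x^3 + (290/3)x^2 - (631/9)x + 1978/81


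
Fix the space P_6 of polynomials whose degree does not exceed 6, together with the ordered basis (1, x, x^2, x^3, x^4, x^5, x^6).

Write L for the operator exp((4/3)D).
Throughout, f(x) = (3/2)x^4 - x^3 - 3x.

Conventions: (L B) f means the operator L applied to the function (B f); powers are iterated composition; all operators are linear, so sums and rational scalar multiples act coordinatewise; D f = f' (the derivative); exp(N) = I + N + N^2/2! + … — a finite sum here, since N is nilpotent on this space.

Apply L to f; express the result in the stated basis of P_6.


order-1 term: 8x^3 - 4x^2 - 4
order-2 term: 16x^2 - (16/3)x
order-3 term: (128/9)x - 64/27
order-4 term: 128/27
the series for exp((4/3)D) f terminates at order 4
exp((4/3)D) f = (3/2)x^4 + 7x^3 + 12x^2 + (53/9)x - 44/27

g(x) = (3/2)x^4 + 7x^3 + 12x^2 + (53/9)x - 44/27


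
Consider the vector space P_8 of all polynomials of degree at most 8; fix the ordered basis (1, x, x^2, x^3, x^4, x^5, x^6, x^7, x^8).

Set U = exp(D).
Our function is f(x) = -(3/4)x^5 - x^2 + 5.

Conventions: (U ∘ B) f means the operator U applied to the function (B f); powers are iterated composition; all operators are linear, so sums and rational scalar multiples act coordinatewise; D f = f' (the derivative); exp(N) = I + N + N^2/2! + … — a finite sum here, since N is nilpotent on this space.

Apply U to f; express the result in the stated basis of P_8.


g(x) = -(3/4)x^5 - (15/4)x^4 - (15/2)x^3 - (17/2)x^2 - (23/4)x + 13/4

order-1 term: -(15/4)x^4 - 2x
order-2 term: -(15/2)x^3 - 1
order-3 term: -(15/2)x^2
order-4 term: -(15/4)x
order-5 term: -3/4
the series for exp(D) f terminates at order 5
exp(D) f = -(3/4)x^5 - (15/4)x^4 - (15/2)x^3 - (17/2)x^2 - (23/4)x + 13/4


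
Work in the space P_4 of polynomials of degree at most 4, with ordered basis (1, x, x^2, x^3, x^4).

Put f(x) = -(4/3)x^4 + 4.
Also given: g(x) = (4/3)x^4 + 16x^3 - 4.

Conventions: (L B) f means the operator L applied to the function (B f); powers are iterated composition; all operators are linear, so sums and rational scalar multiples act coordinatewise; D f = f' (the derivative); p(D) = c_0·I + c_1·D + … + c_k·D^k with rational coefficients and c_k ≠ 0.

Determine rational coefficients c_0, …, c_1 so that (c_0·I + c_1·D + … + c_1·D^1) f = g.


p(D) = -I − 3·D, i.e. c_0 = -1, c_1 = -3

D^0 f = -(4/3)x^4 + 4
D^1 f = -(16/3)x^3
matching coefficients of g against c_0 f + c_1 Df + … from the top degree down determines the c_i
solution: c_0 = -1, c_1 = -3


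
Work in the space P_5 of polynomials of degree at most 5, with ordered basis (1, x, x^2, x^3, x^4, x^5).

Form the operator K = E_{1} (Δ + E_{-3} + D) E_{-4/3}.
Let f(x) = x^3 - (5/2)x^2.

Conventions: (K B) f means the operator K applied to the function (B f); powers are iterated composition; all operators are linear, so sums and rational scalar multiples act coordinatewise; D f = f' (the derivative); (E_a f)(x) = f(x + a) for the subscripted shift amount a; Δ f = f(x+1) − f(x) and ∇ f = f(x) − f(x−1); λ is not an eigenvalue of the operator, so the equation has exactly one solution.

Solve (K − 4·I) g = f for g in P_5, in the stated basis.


g(x) = -(1/3)x^3 + (23/18)x^2 - (383/81)x + 15649/1458

write g with unknown coordinates in the stated basis and equate coefficients in (K − 4·I) g = f
solving from the highest basis element down gives g = -(1/3)x^3 + (23/18)x^2 - (383/81)x + 15649/1458
check: K g = -(1/3)x^3 + (47/18)x^2 - (1532/81)x + 31298/729
so K g − 4·g = x^3 - (5/2)x^2 = f ✓


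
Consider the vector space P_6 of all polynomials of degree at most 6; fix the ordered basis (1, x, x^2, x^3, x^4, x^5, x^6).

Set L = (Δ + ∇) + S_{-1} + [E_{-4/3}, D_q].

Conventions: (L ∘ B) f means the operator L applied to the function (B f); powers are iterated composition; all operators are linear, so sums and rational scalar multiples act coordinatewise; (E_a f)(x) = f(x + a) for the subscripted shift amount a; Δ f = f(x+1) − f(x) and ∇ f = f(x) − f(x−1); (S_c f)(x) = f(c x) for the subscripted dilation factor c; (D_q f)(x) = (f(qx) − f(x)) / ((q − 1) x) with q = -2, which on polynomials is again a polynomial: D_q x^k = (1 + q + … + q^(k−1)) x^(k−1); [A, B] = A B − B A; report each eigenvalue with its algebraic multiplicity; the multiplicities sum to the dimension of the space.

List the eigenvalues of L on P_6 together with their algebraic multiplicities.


λ = -1 (multiplicity 3), λ = 1 (multiplicity 4)

image of 1: 1
image of x: -x + 2
image of x^2: x^2 + 4x + 4
image of x^3: -x^3 + 6x^2 - 12x + 2
image of x^4: x^4 + 8x^3 + 36x^2 - 8x + 64/3
image of x^5: -x^5 + 10x^4 - 92x^3 + 84x^2 - 128x + 566/27
image of x^6: x^6 + 12x^5 + 228x^4 - 200x^3 + 640x^2 - (2452/9)x + 1024/9
the matrix is upper triangular; its diagonal is (1, -1, 1, -1, 1, -1, 1)
for a triangular matrix the eigenvalues are the diagonal entries, with algebraic multiplicity their repetition count


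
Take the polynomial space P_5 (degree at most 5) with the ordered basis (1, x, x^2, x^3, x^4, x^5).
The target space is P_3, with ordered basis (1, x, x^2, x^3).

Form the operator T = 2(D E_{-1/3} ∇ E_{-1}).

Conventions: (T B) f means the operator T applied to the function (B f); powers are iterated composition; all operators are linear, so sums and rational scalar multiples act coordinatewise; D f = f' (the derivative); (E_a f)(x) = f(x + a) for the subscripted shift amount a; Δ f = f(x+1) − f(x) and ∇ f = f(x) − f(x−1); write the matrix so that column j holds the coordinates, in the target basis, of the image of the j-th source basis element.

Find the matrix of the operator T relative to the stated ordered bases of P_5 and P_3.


image of 1: 0
image of x: 0
image of x^2: 4
image of x^3: 12x - 22
image of x^4: 24x^2 - 88x + 248/3
image of x^5: 40x^3 - 220x^2 + (1240/3)x - 7150/27
each image's coordinates form column j of the matrix

the matrix is [[0, 0, 4, -22, 248/3, -7150/27]; [0, 0, 0, 12, -88, 1240/3]; [0, 0, 0, 0, 24, -220]; [0, 0, 0, 0, 0, 40]] (rows listed top to bottom)


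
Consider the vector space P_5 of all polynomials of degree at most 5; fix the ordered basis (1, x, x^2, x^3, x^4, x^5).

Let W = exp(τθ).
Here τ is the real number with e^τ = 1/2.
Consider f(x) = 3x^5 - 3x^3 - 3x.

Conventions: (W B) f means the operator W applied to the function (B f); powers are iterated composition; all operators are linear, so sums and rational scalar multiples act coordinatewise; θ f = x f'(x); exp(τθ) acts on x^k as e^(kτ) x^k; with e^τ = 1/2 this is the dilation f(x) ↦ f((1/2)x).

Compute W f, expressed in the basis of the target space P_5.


exp(τθ) x^k = e^(kτ) x^k; with e^τ = 1/2 this sends x^k to (1/2)^k x^k
x ↦ 1/2 x
x^3 ↦ 1/8 x^3
x^5 ↦ 1/32 x^5
applying this coordinatewise to f: exp(τθ) f = (3/32)x^5 - (3/8)x^3 - (3/2)x

the result is g(x) = (3/32)x^5 - (3/8)x^3 - (3/2)x


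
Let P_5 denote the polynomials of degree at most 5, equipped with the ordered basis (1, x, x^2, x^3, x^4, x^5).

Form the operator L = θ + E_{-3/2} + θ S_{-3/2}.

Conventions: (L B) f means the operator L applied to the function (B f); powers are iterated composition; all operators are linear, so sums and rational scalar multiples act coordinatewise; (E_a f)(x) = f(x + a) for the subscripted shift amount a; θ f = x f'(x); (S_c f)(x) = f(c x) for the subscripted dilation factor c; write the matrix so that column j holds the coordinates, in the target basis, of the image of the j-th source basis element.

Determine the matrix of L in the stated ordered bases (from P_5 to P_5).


image of 1: 1
image of x: (1/2)x - 3/2
image of x^2: (15/2)x^2 - 3x + 9/4
image of x^3: -(49/8)x^3 - (9/2)x^2 + (27/4)x - 27/8
image of x^4: (101/4)x^4 - 6x^3 + (27/2)x^2 - (27/2)x + 81/16
image of x^5: -(1023/32)x^5 - (15/2)x^4 + (45/2)x^3 - (135/4)x^2 + (405/16)x - 243/32
each image's coordinates form column j of the matrix

the matrix is [[1, -3/2, 9/4, -27/8, 81/16, -243/32]; [0, 1/2, -3, 27/4, -27/2, 405/16]; [0, 0, 15/2, -9/2, 27/2, -135/4]; [0, 0, 0, -49/8, -6, 45/2]; [0, 0, 0, 0, 101/4, -15/2]; [0, 0, 0, 0, 0, -1023/32]] (rows listed top to bottom)


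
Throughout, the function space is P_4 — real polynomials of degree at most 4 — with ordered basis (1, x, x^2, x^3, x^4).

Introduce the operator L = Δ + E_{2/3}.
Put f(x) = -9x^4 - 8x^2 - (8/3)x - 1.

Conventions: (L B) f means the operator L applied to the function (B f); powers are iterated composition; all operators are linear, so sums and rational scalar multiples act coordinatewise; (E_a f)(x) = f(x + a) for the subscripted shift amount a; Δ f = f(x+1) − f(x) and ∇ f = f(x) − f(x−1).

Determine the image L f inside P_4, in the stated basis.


Δ f = -36x^3 - 54x^2 - 52x - 59/3
E_{2/3} f = -9x^4 - 24x^3 - 32x^2 - 24x - 73/9
(Δ + E_{2/3}) f = -9x^4 - 60x^3 - 86x^2 - 76x - 250/9

g(x) = -9x^4 - 60x^3 - 86x^2 - 76x - 250/9


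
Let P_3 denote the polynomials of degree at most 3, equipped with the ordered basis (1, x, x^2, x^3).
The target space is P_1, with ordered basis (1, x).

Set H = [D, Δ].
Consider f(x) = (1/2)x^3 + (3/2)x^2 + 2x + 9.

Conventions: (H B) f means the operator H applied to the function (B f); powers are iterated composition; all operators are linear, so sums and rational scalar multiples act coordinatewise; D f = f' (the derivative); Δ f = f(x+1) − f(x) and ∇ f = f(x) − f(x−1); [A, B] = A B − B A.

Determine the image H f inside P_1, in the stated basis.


the result is g(x) = 0

Δ f = (3/2)x^2 + (9/2)x + 4
D Δ f = 3x + 9/2
D f = (3/2)x^2 + 3x + 2
Δ D f = 3x + 9/2
[D, Δ] f = 0


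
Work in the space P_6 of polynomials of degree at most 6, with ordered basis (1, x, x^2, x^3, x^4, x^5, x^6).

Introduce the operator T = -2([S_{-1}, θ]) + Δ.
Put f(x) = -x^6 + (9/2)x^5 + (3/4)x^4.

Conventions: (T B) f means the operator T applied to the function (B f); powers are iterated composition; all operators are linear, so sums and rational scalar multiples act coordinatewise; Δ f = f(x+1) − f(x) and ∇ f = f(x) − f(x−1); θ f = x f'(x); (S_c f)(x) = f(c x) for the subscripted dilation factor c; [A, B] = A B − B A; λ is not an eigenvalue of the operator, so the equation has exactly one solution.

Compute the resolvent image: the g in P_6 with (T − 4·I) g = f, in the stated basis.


the image equals g(x) = (1/4)x^6 - (3/4)x^5 - (3/16)x^4 - (13/16)x^3 - (117/64)x^2 - (291/128)x - 717/512

write g with unknown coordinates in the stated basis and equate coefficients in (T − 4·I) g = f
solving from the highest basis element down gives g = (1/4)x^6 - (3/4)x^5 - (3/16)x^4 - (13/16)x^3 - (117/64)x^2 - (291/128)x - 717/512
check: T g = (3/2)x^5 - (13/4)x^3 - (117/16)x^2 - (291/32)x - 717/128
so T g − 4·g = -x^6 + (9/2)x^5 + (3/4)x^4 = f ✓


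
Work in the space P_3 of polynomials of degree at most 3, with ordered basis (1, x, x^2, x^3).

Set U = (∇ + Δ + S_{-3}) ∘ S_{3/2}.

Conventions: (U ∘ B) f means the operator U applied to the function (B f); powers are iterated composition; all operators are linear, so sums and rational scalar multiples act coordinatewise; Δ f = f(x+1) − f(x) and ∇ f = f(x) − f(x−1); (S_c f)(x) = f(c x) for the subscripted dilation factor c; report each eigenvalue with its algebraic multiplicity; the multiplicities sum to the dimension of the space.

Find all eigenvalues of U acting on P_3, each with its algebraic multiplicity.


image of 1: 1
image of x: -(9/2)x + 3
image of x^2: (81/4)x^2 + 9x
image of x^3: -(729/8)x^3 + (81/4)x^2 + 27/4
the matrix is upper triangular; its diagonal is (1, -9/2, 81/4, -729/8)
for a triangular matrix the eigenvalues are the diagonal entries, with algebraic multiplicity their repetition count

λ = -729/8 (multiplicity 1), λ = -9/2 (multiplicity 1), λ = 1 (multiplicity 1), λ = 81/4 (multiplicity 1)


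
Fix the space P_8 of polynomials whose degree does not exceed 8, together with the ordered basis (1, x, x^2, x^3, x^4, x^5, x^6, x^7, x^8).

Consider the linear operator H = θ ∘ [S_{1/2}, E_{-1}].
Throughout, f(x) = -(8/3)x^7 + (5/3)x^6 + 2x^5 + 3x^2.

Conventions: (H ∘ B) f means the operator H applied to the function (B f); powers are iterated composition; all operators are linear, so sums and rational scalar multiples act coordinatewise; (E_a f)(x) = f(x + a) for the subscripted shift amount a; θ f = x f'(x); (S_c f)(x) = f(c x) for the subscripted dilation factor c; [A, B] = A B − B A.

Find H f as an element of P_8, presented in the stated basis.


g(x) = (7/8)x^6 - (235/32)x^5 + (1145/48)x^4 - (305/8)x^3 + (963/32)x^2 - (347/32)x

E_{-1} f = -(8/3)x^7 + (61/3)x^6 - 64x^5 + (325/3)x^4 - (320/3)x^3 + 64x^2 - (74/3)x + 16/3
S_{1/2} E_{-1} f = -(1/48)x^7 + (61/192)x^6 - 2x^5 + (325/48)x^4 - (40/3)x^3 + 16x^2 - (37/3)x + 16/3
S_{1/2} f = -(1/48)x^7 + (5/192)x^6 + (1/16)x^5 + (3/4)x^2
E_{-1} S_{1/2} f = -(1/48)x^7 + (11/64)x^6 - (17/32)x^5 + (155/192)x^4 - (5/8)x^3 + (61/64)x^2 - (143/96)x + 47/64
[S_{1/2}, E_{-1}] f = (7/48)x^6 - (47/32)x^5 + (1145/192)x^4 - (305/24)x^3 + (963/64)x^2 - (347/32)x + 883/192
θ [S_{1/2}, E_{-1}] f = (7/8)x^6 - (235/32)x^5 + (1145/48)x^4 - (305/8)x^3 + (963/32)x^2 - (347/32)x


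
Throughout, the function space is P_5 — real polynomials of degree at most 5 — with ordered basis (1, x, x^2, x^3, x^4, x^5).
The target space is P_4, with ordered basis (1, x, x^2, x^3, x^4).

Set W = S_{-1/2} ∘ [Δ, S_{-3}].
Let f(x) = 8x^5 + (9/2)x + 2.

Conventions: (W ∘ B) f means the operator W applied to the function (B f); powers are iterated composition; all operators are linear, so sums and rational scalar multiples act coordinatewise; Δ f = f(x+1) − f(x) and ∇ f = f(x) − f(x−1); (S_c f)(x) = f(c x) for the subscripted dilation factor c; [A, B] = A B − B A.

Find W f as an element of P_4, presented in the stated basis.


the image equals g(x) = -810x^4 + 2160x^3 - 5040x^2 + 4800x - 1970

S_{-3} f = -1944x^5 - (27/2)x + 2
Δ S_{-3} f = -9720x^4 - 19440x^3 - 19440x^2 - 9720x - 3915/2
Δ f = 40x^4 + 80x^3 + 80x^2 + 40x + 25/2
S_{-3} Δ f = 3240x^4 - 2160x^3 + 720x^2 - 120x + 25/2
[Δ, S_{-3}] f = -12960x^4 - 17280x^3 - 20160x^2 - 9600x - 1970
S_{-1/2} [Δ, S_{-3}] f = -810x^4 + 2160x^3 - 5040x^2 + 4800x - 1970


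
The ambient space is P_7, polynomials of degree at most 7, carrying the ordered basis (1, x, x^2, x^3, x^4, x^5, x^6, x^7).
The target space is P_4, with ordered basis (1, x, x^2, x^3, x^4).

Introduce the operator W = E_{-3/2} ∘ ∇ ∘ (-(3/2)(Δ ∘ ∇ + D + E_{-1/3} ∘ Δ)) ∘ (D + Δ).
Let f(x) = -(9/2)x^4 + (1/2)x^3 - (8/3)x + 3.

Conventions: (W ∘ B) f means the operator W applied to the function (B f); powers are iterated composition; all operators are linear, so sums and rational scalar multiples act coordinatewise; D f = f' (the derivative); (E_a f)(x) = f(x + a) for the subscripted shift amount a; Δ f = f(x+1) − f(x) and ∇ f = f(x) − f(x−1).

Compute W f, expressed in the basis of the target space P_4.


g(x) = 648x - 774

D f = -18x^3 + (3/2)x^2 - 8/3
Δ f = -18x^3 - (51/2)x^2 - (33/2)x - 20/3
(D + Δ) f = -36x^3 - 24x^2 - (33/2)x - 28/3
∇ (D + Δ) f = -108x^2 + 60x - 57/2
Δ ∇ (D + Δ) f = -216x - 48
D (D + Δ) f = -108x^2 - 48x - 33/2
Δ (D + Δ) f = -108x^2 - 156x - 153/2
E_{-1/3} Δ (D + Δ) f = -108x^2 - 84x - 73/2
(Δ ∘ ∇ + D + E_{-1/3} ∘ Δ) (D + Δ) f = -216x^2 - 348x - 101
(-(3/2)(Δ ∘ ∇ + D + E_{-1/3} ∘ Δ)) (D + Δ) f = 324x^2 + 522x + 303/2
∇ (-(3/2)(Δ ∘ ∇ + D + E_{-1/3} ∘ Δ)) (D + Δ) f = 648x + 198
E_{-3/2} ∇ (-(3/2)(Δ ∘ ∇ + D + E_{-1/3} ∘ Δ)) (D + Δ) f = 648x - 774
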